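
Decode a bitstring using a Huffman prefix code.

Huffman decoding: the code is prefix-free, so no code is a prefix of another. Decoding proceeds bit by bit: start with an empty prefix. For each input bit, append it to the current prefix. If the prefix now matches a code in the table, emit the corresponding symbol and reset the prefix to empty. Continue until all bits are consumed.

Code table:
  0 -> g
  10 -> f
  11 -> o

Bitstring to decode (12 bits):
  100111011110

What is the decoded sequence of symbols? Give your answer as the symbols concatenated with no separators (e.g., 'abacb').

Bit 0: prefix='1' (no match yet)
Bit 1: prefix='10' -> emit 'f', reset
Bit 2: prefix='0' -> emit 'g', reset
Bit 3: prefix='1' (no match yet)
Bit 4: prefix='11' -> emit 'o', reset
Bit 5: prefix='1' (no match yet)
Bit 6: prefix='10' -> emit 'f', reset
Bit 7: prefix='1' (no match yet)
Bit 8: prefix='11' -> emit 'o', reset
Bit 9: prefix='1' (no match yet)
Bit 10: prefix='11' -> emit 'o', reset
Bit 11: prefix='0' -> emit 'g', reset

Answer: fgofoog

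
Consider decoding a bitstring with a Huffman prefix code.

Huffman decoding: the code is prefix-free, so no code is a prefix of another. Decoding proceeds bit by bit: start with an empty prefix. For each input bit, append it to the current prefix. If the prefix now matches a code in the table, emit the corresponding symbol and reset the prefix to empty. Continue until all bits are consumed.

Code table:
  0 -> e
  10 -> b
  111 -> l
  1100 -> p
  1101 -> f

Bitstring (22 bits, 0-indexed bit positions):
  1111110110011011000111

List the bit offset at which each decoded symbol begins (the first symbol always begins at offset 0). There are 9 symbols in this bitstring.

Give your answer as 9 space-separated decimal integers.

Answer: 0 3 6 7 11 15 17 18 19

Derivation:
Bit 0: prefix='1' (no match yet)
Bit 1: prefix='11' (no match yet)
Bit 2: prefix='111' -> emit 'l', reset
Bit 3: prefix='1' (no match yet)
Bit 4: prefix='11' (no match yet)
Bit 5: prefix='111' -> emit 'l', reset
Bit 6: prefix='0' -> emit 'e', reset
Bit 7: prefix='1' (no match yet)
Bit 8: prefix='11' (no match yet)
Bit 9: prefix='110' (no match yet)
Bit 10: prefix='1100' -> emit 'p', reset
Bit 11: prefix='1' (no match yet)
Bit 12: prefix='11' (no match yet)
Bit 13: prefix='110' (no match yet)
Bit 14: prefix='1101' -> emit 'f', reset
Bit 15: prefix='1' (no match yet)
Bit 16: prefix='10' -> emit 'b', reset
Bit 17: prefix='0' -> emit 'e', reset
Bit 18: prefix='0' -> emit 'e', reset
Bit 19: prefix='1' (no match yet)
Bit 20: prefix='11' (no match yet)
Bit 21: prefix='111' -> emit 'l', reset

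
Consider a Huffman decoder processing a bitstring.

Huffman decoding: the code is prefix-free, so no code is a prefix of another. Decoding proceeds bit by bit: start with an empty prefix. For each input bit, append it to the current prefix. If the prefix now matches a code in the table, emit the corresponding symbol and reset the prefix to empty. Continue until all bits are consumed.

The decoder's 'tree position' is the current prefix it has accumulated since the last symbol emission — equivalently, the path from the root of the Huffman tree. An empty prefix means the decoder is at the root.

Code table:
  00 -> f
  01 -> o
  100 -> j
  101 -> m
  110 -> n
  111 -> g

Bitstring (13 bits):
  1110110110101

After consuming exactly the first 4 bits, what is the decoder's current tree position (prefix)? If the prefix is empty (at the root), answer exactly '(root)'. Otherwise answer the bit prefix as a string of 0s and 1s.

Answer: 0

Derivation:
Bit 0: prefix='1' (no match yet)
Bit 1: prefix='11' (no match yet)
Bit 2: prefix='111' -> emit 'g', reset
Bit 3: prefix='0' (no match yet)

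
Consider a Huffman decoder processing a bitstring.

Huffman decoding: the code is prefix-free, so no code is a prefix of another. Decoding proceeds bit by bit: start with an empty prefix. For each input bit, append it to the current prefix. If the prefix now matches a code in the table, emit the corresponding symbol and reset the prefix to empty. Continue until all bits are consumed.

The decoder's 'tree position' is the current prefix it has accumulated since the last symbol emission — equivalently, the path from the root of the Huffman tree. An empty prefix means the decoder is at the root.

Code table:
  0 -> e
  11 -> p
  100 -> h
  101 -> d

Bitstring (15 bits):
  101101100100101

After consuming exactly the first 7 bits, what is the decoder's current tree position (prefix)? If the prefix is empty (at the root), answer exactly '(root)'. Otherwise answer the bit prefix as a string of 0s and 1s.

Answer: 1

Derivation:
Bit 0: prefix='1' (no match yet)
Bit 1: prefix='10' (no match yet)
Bit 2: prefix='101' -> emit 'd', reset
Bit 3: prefix='1' (no match yet)
Bit 4: prefix='10' (no match yet)
Bit 5: prefix='101' -> emit 'd', reset
Bit 6: prefix='1' (no match yet)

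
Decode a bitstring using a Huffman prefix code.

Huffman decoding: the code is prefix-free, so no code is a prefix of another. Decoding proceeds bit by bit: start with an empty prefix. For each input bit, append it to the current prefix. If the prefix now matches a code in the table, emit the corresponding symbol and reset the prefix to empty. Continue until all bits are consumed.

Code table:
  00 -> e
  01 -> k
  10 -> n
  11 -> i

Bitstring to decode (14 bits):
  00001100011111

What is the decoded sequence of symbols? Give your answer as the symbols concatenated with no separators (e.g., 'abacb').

Answer: eeiekii

Derivation:
Bit 0: prefix='0' (no match yet)
Bit 1: prefix='00' -> emit 'e', reset
Bit 2: prefix='0' (no match yet)
Bit 3: prefix='00' -> emit 'e', reset
Bit 4: prefix='1' (no match yet)
Bit 5: prefix='11' -> emit 'i', reset
Bit 6: prefix='0' (no match yet)
Bit 7: prefix='00' -> emit 'e', reset
Bit 8: prefix='0' (no match yet)
Bit 9: prefix='01' -> emit 'k', reset
Bit 10: prefix='1' (no match yet)
Bit 11: prefix='11' -> emit 'i', reset
Bit 12: prefix='1' (no match yet)
Bit 13: prefix='11' -> emit 'i', reset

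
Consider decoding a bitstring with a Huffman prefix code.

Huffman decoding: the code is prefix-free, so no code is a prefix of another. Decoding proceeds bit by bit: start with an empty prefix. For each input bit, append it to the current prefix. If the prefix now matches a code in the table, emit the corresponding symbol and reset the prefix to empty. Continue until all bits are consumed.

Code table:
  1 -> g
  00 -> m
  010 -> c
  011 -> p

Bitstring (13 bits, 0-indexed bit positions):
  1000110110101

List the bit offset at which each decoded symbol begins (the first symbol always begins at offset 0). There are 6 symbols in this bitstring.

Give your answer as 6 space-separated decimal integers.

Answer: 0 1 3 6 9 12

Derivation:
Bit 0: prefix='1' -> emit 'g', reset
Bit 1: prefix='0' (no match yet)
Bit 2: prefix='00' -> emit 'm', reset
Bit 3: prefix='0' (no match yet)
Bit 4: prefix='01' (no match yet)
Bit 5: prefix='011' -> emit 'p', reset
Bit 6: prefix='0' (no match yet)
Bit 7: prefix='01' (no match yet)
Bit 8: prefix='011' -> emit 'p', reset
Bit 9: prefix='0' (no match yet)
Bit 10: prefix='01' (no match yet)
Bit 11: prefix='010' -> emit 'c', reset
Bit 12: prefix='1' -> emit 'g', reset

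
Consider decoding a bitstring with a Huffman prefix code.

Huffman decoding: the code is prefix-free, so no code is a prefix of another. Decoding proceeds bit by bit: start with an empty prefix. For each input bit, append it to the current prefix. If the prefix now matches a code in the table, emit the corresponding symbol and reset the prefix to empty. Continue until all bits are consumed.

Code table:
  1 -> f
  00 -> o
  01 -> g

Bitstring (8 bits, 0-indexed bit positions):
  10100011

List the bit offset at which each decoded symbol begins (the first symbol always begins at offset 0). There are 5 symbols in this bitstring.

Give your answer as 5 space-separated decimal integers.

Bit 0: prefix='1' -> emit 'f', reset
Bit 1: prefix='0' (no match yet)
Bit 2: prefix='01' -> emit 'g', reset
Bit 3: prefix='0' (no match yet)
Bit 4: prefix='00' -> emit 'o', reset
Bit 5: prefix='0' (no match yet)
Bit 6: prefix='01' -> emit 'g', reset
Bit 7: prefix='1' -> emit 'f', reset

Answer: 0 1 3 5 7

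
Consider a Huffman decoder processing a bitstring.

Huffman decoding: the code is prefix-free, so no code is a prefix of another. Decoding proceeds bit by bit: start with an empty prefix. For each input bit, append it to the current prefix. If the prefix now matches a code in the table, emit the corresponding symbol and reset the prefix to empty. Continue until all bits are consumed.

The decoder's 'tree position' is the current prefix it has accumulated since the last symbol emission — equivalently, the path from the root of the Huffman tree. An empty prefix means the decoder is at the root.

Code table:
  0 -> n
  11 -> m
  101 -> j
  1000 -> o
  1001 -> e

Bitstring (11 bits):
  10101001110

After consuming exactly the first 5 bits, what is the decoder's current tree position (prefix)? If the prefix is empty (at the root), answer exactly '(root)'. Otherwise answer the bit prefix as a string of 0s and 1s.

Bit 0: prefix='1' (no match yet)
Bit 1: prefix='10' (no match yet)
Bit 2: prefix='101' -> emit 'j', reset
Bit 3: prefix='0' -> emit 'n', reset
Bit 4: prefix='1' (no match yet)

Answer: 1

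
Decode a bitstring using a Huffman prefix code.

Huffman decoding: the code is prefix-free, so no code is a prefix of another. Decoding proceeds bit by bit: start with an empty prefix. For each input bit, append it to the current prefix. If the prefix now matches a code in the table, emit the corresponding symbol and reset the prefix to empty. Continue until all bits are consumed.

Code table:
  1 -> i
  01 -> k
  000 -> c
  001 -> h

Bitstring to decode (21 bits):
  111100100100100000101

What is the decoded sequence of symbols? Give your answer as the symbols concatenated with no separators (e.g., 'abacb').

Answer: iiiihhhchk

Derivation:
Bit 0: prefix='1' -> emit 'i', reset
Bit 1: prefix='1' -> emit 'i', reset
Bit 2: prefix='1' -> emit 'i', reset
Bit 3: prefix='1' -> emit 'i', reset
Bit 4: prefix='0' (no match yet)
Bit 5: prefix='00' (no match yet)
Bit 6: prefix='001' -> emit 'h', reset
Bit 7: prefix='0' (no match yet)
Bit 8: prefix='00' (no match yet)
Bit 9: prefix='001' -> emit 'h', reset
Bit 10: prefix='0' (no match yet)
Bit 11: prefix='00' (no match yet)
Bit 12: prefix='001' -> emit 'h', reset
Bit 13: prefix='0' (no match yet)
Bit 14: prefix='00' (no match yet)
Bit 15: prefix='000' -> emit 'c', reset
Bit 16: prefix='0' (no match yet)
Bit 17: prefix='00' (no match yet)
Bit 18: prefix='001' -> emit 'h', reset
Bit 19: prefix='0' (no match yet)
Bit 20: prefix='01' -> emit 'k', reset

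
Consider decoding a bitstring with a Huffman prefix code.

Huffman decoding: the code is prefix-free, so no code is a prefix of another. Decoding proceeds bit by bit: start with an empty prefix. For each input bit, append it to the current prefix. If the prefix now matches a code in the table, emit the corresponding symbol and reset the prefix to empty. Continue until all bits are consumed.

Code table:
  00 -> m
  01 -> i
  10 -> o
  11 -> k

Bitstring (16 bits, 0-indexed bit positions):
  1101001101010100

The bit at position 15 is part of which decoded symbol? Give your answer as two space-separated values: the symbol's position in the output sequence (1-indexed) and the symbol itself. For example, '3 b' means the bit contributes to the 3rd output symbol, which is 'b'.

Answer: 8 m

Derivation:
Bit 0: prefix='1' (no match yet)
Bit 1: prefix='11' -> emit 'k', reset
Bit 2: prefix='0' (no match yet)
Bit 3: prefix='01' -> emit 'i', reset
Bit 4: prefix='0' (no match yet)
Bit 5: prefix='00' -> emit 'm', reset
Bit 6: prefix='1' (no match yet)
Bit 7: prefix='11' -> emit 'k', reset
Bit 8: prefix='0' (no match yet)
Bit 9: prefix='01' -> emit 'i', reset
Bit 10: prefix='0' (no match yet)
Bit 11: prefix='01' -> emit 'i', reset
Bit 12: prefix='0' (no match yet)
Bit 13: prefix='01' -> emit 'i', reset
Bit 14: prefix='0' (no match yet)
Bit 15: prefix='00' -> emit 'm', reset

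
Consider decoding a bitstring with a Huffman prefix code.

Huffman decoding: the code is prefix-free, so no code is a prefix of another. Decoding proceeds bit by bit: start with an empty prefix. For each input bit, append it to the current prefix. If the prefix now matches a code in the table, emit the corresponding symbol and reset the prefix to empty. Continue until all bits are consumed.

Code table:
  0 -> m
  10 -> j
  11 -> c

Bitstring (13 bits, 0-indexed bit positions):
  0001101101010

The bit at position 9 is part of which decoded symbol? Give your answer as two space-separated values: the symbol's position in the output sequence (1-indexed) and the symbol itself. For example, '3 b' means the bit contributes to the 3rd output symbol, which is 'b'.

Answer: 8 j

Derivation:
Bit 0: prefix='0' -> emit 'm', reset
Bit 1: prefix='0' -> emit 'm', reset
Bit 2: prefix='0' -> emit 'm', reset
Bit 3: prefix='1' (no match yet)
Bit 4: prefix='11' -> emit 'c', reset
Bit 5: prefix='0' -> emit 'm', reset
Bit 6: prefix='1' (no match yet)
Bit 7: prefix='11' -> emit 'c', reset
Bit 8: prefix='0' -> emit 'm', reset
Bit 9: prefix='1' (no match yet)
Bit 10: prefix='10' -> emit 'j', reset
Bit 11: prefix='1' (no match yet)
Bit 12: prefix='10' -> emit 'j', reset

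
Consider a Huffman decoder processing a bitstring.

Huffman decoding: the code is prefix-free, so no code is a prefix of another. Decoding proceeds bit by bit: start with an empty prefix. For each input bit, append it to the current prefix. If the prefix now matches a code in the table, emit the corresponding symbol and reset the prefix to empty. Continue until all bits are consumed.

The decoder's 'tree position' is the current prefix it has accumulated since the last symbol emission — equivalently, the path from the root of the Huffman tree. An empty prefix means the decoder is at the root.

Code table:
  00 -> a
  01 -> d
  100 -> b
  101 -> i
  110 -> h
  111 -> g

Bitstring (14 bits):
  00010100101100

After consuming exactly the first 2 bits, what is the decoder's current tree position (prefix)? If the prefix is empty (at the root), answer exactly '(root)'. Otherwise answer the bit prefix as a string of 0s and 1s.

Bit 0: prefix='0' (no match yet)
Bit 1: prefix='00' -> emit 'a', reset

Answer: (root)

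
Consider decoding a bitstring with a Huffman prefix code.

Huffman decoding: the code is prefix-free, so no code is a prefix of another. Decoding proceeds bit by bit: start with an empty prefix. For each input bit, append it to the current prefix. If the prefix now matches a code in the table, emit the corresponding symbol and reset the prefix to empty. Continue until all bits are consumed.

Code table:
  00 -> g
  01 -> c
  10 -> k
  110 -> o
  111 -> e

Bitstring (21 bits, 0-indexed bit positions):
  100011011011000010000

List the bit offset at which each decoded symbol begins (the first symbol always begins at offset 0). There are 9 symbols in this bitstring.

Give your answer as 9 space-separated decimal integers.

Bit 0: prefix='1' (no match yet)
Bit 1: prefix='10' -> emit 'k', reset
Bit 2: prefix='0' (no match yet)
Bit 3: prefix='00' -> emit 'g', reset
Bit 4: prefix='1' (no match yet)
Bit 5: prefix='11' (no match yet)
Bit 6: prefix='110' -> emit 'o', reset
Bit 7: prefix='1' (no match yet)
Bit 8: prefix='11' (no match yet)
Bit 9: prefix='110' -> emit 'o', reset
Bit 10: prefix='1' (no match yet)
Bit 11: prefix='11' (no match yet)
Bit 12: prefix='110' -> emit 'o', reset
Bit 13: prefix='0' (no match yet)
Bit 14: prefix='00' -> emit 'g', reset
Bit 15: prefix='0' (no match yet)
Bit 16: prefix='01' -> emit 'c', reset
Bit 17: prefix='0' (no match yet)
Bit 18: prefix='00' -> emit 'g', reset
Bit 19: prefix='0' (no match yet)
Bit 20: prefix='00' -> emit 'g', reset

Answer: 0 2 4 7 10 13 15 17 19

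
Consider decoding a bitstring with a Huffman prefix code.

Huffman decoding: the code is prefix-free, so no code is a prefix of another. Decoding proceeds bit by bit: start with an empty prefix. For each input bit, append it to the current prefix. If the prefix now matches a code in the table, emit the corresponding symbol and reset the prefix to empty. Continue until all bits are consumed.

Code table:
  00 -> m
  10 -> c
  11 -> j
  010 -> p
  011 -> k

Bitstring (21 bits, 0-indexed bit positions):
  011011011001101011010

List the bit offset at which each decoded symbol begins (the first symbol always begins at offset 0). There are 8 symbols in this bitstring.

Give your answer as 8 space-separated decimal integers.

Bit 0: prefix='0' (no match yet)
Bit 1: prefix='01' (no match yet)
Bit 2: prefix='011' -> emit 'k', reset
Bit 3: prefix='0' (no match yet)
Bit 4: prefix='01' (no match yet)
Bit 5: prefix='011' -> emit 'k', reset
Bit 6: prefix='0' (no match yet)
Bit 7: prefix='01' (no match yet)
Bit 8: prefix='011' -> emit 'k', reset
Bit 9: prefix='0' (no match yet)
Bit 10: prefix='00' -> emit 'm', reset
Bit 11: prefix='1' (no match yet)
Bit 12: prefix='11' -> emit 'j', reset
Bit 13: prefix='0' (no match yet)
Bit 14: prefix='01' (no match yet)
Bit 15: prefix='010' -> emit 'p', reset
Bit 16: prefix='1' (no match yet)
Bit 17: prefix='11' -> emit 'j', reset
Bit 18: prefix='0' (no match yet)
Bit 19: prefix='01' (no match yet)
Bit 20: prefix='010' -> emit 'p', reset

Answer: 0 3 6 9 11 13 16 18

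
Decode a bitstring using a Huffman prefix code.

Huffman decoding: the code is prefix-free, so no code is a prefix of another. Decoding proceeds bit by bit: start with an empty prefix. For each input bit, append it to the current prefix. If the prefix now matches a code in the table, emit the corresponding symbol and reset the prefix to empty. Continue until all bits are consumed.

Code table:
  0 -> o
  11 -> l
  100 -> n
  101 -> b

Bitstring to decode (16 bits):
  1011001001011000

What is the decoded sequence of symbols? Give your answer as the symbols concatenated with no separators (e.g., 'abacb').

Answer: bnnbno

Derivation:
Bit 0: prefix='1' (no match yet)
Bit 1: prefix='10' (no match yet)
Bit 2: prefix='101' -> emit 'b', reset
Bit 3: prefix='1' (no match yet)
Bit 4: prefix='10' (no match yet)
Bit 5: prefix='100' -> emit 'n', reset
Bit 6: prefix='1' (no match yet)
Bit 7: prefix='10' (no match yet)
Bit 8: prefix='100' -> emit 'n', reset
Bit 9: prefix='1' (no match yet)
Bit 10: prefix='10' (no match yet)
Bit 11: prefix='101' -> emit 'b', reset
Bit 12: prefix='1' (no match yet)
Bit 13: prefix='10' (no match yet)
Bit 14: prefix='100' -> emit 'n', reset
Bit 15: prefix='0' -> emit 'o', reset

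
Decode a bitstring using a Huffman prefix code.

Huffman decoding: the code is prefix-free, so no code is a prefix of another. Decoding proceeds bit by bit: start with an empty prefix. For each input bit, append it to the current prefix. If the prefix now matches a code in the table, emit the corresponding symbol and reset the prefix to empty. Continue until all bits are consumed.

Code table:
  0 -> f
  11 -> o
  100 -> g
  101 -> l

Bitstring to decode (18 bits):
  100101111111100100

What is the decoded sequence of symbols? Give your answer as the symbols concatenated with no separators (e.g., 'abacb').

Answer: glooogg

Derivation:
Bit 0: prefix='1' (no match yet)
Bit 1: prefix='10' (no match yet)
Bit 2: prefix='100' -> emit 'g', reset
Bit 3: prefix='1' (no match yet)
Bit 4: prefix='10' (no match yet)
Bit 5: prefix='101' -> emit 'l', reset
Bit 6: prefix='1' (no match yet)
Bit 7: prefix='11' -> emit 'o', reset
Bit 8: prefix='1' (no match yet)
Bit 9: prefix='11' -> emit 'o', reset
Bit 10: prefix='1' (no match yet)
Bit 11: prefix='11' -> emit 'o', reset
Bit 12: prefix='1' (no match yet)
Bit 13: prefix='10' (no match yet)
Bit 14: prefix='100' -> emit 'g', reset
Bit 15: prefix='1' (no match yet)
Bit 16: prefix='10' (no match yet)
Bit 17: prefix='100' -> emit 'g', reset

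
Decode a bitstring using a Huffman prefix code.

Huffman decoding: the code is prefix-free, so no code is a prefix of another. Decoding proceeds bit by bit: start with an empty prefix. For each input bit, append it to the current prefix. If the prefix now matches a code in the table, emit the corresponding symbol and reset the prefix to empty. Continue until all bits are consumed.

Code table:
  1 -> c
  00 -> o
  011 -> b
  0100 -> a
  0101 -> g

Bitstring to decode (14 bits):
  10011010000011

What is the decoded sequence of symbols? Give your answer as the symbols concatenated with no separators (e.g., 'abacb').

Bit 0: prefix='1' -> emit 'c', reset
Bit 1: prefix='0' (no match yet)
Bit 2: prefix='00' -> emit 'o', reset
Bit 3: prefix='1' -> emit 'c', reset
Bit 4: prefix='1' -> emit 'c', reset
Bit 5: prefix='0' (no match yet)
Bit 6: prefix='01' (no match yet)
Bit 7: prefix='010' (no match yet)
Bit 8: prefix='0100' -> emit 'a', reset
Bit 9: prefix='0' (no match yet)
Bit 10: prefix='00' -> emit 'o', reset
Bit 11: prefix='0' (no match yet)
Bit 12: prefix='01' (no match yet)
Bit 13: prefix='011' -> emit 'b', reset

Answer: coccaob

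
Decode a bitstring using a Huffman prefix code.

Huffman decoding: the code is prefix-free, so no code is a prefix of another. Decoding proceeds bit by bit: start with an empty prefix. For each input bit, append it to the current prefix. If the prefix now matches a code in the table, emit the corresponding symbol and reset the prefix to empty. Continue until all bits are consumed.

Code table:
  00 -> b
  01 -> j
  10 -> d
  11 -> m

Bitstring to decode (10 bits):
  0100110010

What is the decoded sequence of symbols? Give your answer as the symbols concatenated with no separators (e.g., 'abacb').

Answer: jbmbd

Derivation:
Bit 0: prefix='0' (no match yet)
Bit 1: prefix='01' -> emit 'j', reset
Bit 2: prefix='0' (no match yet)
Bit 3: prefix='00' -> emit 'b', reset
Bit 4: prefix='1' (no match yet)
Bit 5: prefix='11' -> emit 'm', reset
Bit 6: prefix='0' (no match yet)
Bit 7: prefix='00' -> emit 'b', reset
Bit 8: prefix='1' (no match yet)
Bit 9: prefix='10' -> emit 'd', reset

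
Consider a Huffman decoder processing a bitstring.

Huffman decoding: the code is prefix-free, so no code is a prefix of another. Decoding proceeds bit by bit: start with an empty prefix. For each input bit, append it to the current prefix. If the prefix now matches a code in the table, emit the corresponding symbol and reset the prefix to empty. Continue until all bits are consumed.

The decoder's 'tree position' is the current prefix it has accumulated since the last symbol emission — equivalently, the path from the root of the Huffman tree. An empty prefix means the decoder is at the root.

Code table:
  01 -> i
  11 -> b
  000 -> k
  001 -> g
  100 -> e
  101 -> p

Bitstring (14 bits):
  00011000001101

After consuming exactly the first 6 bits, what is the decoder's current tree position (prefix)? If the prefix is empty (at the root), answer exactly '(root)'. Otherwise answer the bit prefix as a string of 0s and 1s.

Answer: 0

Derivation:
Bit 0: prefix='0' (no match yet)
Bit 1: prefix='00' (no match yet)
Bit 2: prefix='000' -> emit 'k', reset
Bit 3: prefix='1' (no match yet)
Bit 4: prefix='11' -> emit 'b', reset
Bit 5: prefix='0' (no match yet)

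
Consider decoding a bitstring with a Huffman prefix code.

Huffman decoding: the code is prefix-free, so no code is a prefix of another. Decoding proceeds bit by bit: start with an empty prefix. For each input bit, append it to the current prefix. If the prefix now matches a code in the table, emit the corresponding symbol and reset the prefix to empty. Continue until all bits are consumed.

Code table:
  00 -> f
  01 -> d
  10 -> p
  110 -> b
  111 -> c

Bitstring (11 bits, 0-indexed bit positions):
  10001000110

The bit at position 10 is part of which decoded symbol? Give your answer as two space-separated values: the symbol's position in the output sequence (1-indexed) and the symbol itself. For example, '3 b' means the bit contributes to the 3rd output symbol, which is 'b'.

Bit 0: prefix='1' (no match yet)
Bit 1: prefix='10' -> emit 'p', reset
Bit 2: prefix='0' (no match yet)
Bit 3: prefix='00' -> emit 'f', reset
Bit 4: prefix='1' (no match yet)
Bit 5: prefix='10' -> emit 'p', reset
Bit 6: prefix='0' (no match yet)
Bit 7: prefix='00' -> emit 'f', reset
Bit 8: prefix='1' (no match yet)
Bit 9: prefix='11' (no match yet)
Bit 10: prefix='110' -> emit 'b', reset

Answer: 5 b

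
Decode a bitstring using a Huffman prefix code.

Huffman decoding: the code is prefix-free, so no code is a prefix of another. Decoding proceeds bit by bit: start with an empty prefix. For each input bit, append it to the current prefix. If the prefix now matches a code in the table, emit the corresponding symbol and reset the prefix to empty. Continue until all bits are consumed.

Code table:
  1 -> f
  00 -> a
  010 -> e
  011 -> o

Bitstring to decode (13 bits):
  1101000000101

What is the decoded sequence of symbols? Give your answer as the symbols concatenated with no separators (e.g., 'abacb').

Bit 0: prefix='1' -> emit 'f', reset
Bit 1: prefix='1' -> emit 'f', reset
Bit 2: prefix='0' (no match yet)
Bit 3: prefix='01' (no match yet)
Bit 4: prefix='010' -> emit 'e', reset
Bit 5: prefix='0' (no match yet)
Bit 6: prefix='00' -> emit 'a', reset
Bit 7: prefix='0' (no match yet)
Bit 8: prefix='00' -> emit 'a', reset
Bit 9: prefix='0' (no match yet)
Bit 10: prefix='01' (no match yet)
Bit 11: prefix='010' -> emit 'e', reset
Bit 12: prefix='1' -> emit 'f', reset

Answer: ffeaaef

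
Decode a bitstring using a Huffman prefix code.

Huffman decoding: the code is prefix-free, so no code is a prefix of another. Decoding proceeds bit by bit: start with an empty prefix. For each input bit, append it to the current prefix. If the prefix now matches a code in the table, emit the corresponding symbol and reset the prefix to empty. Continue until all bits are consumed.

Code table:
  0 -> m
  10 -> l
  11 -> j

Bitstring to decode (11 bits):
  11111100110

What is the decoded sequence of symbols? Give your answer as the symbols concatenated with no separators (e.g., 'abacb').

Bit 0: prefix='1' (no match yet)
Bit 1: prefix='11' -> emit 'j', reset
Bit 2: prefix='1' (no match yet)
Bit 3: prefix='11' -> emit 'j', reset
Bit 4: prefix='1' (no match yet)
Bit 5: prefix='11' -> emit 'j', reset
Bit 6: prefix='0' -> emit 'm', reset
Bit 7: prefix='0' -> emit 'm', reset
Bit 8: prefix='1' (no match yet)
Bit 9: prefix='11' -> emit 'j', reset
Bit 10: prefix='0' -> emit 'm', reset

Answer: jjjmmjm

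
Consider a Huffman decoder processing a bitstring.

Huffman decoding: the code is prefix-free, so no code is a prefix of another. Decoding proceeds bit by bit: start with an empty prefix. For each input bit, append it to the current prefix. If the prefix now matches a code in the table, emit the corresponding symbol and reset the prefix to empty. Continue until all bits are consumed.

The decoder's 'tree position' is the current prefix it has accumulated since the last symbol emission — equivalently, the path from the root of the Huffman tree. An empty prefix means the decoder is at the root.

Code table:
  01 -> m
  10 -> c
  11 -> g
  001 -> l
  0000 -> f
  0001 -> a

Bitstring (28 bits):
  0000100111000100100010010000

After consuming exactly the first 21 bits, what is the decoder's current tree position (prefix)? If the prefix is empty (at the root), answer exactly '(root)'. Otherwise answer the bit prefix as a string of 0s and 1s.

Answer: (root)

Derivation:
Bit 0: prefix='0' (no match yet)
Bit 1: prefix='00' (no match yet)
Bit 2: prefix='000' (no match yet)
Bit 3: prefix='0000' -> emit 'f', reset
Bit 4: prefix='1' (no match yet)
Bit 5: prefix='10' -> emit 'c', reset
Bit 6: prefix='0' (no match yet)
Bit 7: prefix='01' -> emit 'm', reset
Bit 8: prefix='1' (no match yet)
Bit 9: prefix='11' -> emit 'g', reset
Bit 10: prefix='0' (no match yet)
Bit 11: prefix='00' (no match yet)
Bit 12: prefix='000' (no match yet)
Bit 13: prefix='0001' -> emit 'a', reset
Bit 14: prefix='0' (no match yet)
Bit 15: prefix='00' (no match yet)
Bit 16: prefix='001' -> emit 'l', reset
Bit 17: prefix='0' (no match yet)
Bit 18: prefix='00' (no match yet)
Bit 19: prefix='000' (no match yet)
Bit 20: prefix='0001' -> emit 'a', reset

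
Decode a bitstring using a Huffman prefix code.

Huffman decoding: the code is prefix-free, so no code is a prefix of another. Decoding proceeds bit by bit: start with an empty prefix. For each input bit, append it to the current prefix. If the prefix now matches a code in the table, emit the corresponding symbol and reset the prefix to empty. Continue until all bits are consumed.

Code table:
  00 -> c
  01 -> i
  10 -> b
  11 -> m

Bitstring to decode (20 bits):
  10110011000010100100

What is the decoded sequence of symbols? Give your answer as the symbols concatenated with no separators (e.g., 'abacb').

Answer: bmcmccbbic

Derivation:
Bit 0: prefix='1' (no match yet)
Bit 1: prefix='10' -> emit 'b', reset
Bit 2: prefix='1' (no match yet)
Bit 3: prefix='11' -> emit 'm', reset
Bit 4: prefix='0' (no match yet)
Bit 5: prefix='00' -> emit 'c', reset
Bit 6: prefix='1' (no match yet)
Bit 7: prefix='11' -> emit 'm', reset
Bit 8: prefix='0' (no match yet)
Bit 9: prefix='00' -> emit 'c', reset
Bit 10: prefix='0' (no match yet)
Bit 11: prefix='00' -> emit 'c', reset
Bit 12: prefix='1' (no match yet)
Bit 13: prefix='10' -> emit 'b', reset
Bit 14: prefix='1' (no match yet)
Bit 15: prefix='10' -> emit 'b', reset
Bit 16: prefix='0' (no match yet)
Bit 17: prefix='01' -> emit 'i', reset
Bit 18: prefix='0' (no match yet)
Bit 19: prefix='00' -> emit 'c', reset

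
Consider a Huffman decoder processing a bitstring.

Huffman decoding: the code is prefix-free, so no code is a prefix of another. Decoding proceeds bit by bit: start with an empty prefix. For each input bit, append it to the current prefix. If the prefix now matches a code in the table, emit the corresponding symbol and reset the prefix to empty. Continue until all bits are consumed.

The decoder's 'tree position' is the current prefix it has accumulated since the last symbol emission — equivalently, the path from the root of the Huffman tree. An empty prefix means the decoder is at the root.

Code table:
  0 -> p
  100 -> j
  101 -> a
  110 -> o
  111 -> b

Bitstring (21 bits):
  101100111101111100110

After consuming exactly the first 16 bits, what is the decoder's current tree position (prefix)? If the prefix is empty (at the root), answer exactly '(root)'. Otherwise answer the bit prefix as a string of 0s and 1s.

Answer: 1

Derivation:
Bit 0: prefix='1' (no match yet)
Bit 1: prefix='10' (no match yet)
Bit 2: prefix='101' -> emit 'a', reset
Bit 3: prefix='1' (no match yet)
Bit 4: prefix='10' (no match yet)
Bit 5: prefix='100' -> emit 'j', reset
Bit 6: prefix='1' (no match yet)
Bit 7: prefix='11' (no match yet)
Bit 8: prefix='111' -> emit 'b', reset
Bit 9: prefix='1' (no match yet)
Bit 10: prefix='10' (no match yet)
Bit 11: prefix='101' -> emit 'a', reset
Bit 12: prefix='1' (no match yet)
Bit 13: prefix='11' (no match yet)
Bit 14: prefix='111' -> emit 'b', reset
Bit 15: prefix='1' (no match yet)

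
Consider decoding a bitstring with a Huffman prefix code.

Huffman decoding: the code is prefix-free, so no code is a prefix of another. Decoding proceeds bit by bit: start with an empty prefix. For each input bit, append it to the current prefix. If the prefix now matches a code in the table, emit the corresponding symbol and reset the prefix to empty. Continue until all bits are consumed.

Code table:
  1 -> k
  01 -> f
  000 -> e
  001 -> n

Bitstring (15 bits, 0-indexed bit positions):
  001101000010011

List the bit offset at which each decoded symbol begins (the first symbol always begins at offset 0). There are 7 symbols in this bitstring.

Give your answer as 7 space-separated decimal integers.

Answer: 0 3 4 6 9 11 14

Derivation:
Bit 0: prefix='0' (no match yet)
Bit 1: prefix='00' (no match yet)
Bit 2: prefix='001' -> emit 'n', reset
Bit 3: prefix='1' -> emit 'k', reset
Bit 4: prefix='0' (no match yet)
Bit 5: prefix='01' -> emit 'f', reset
Bit 6: prefix='0' (no match yet)
Bit 7: prefix='00' (no match yet)
Bit 8: prefix='000' -> emit 'e', reset
Bit 9: prefix='0' (no match yet)
Bit 10: prefix='01' -> emit 'f', reset
Bit 11: prefix='0' (no match yet)
Bit 12: prefix='00' (no match yet)
Bit 13: prefix='001' -> emit 'n', reset
Bit 14: prefix='1' -> emit 'k', reset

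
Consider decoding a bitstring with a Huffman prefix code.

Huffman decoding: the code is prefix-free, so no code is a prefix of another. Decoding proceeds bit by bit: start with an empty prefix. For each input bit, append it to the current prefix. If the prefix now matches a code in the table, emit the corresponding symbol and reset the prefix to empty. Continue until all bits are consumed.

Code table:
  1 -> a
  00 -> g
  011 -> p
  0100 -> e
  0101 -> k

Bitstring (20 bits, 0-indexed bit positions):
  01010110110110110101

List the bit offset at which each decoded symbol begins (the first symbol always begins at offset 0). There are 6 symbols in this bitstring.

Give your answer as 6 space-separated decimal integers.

Bit 0: prefix='0' (no match yet)
Bit 1: prefix='01' (no match yet)
Bit 2: prefix='010' (no match yet)
Bit 3: prefix='0101' -> emit 'k', reset
Bit 4: prefix='0' (no match yet)
Bit 5: prefix='01' (no match yet)
Bit 6: prefix='011' -> emit 'p', reset
Bit 7: prefix='0' (no match yet)
Bit 8: prefix='01' (no match yet)
Bit 9: prefix='011' -> emit 'p', reset
Bit 10: prefix='0' (no match yet)
Bit 11: prefix='01' (no match yet)
Bit 12: prefix='011' -> emit 'p', reset
Bit 13: prefix='0' (no match yet)
Bit 14: prefix='01' (no match yet)
Bit 15: prefix='011' -> emit 'p', reset
Bit 16: prefix='0' (no match yet)
Bit 17: prefix='01' (no match yet)
Bit 18: prefix='010' (no match yet)
Bit 19: prefix='0101' -> emit 'k', reset

Answer: 0 4 7 10 13 16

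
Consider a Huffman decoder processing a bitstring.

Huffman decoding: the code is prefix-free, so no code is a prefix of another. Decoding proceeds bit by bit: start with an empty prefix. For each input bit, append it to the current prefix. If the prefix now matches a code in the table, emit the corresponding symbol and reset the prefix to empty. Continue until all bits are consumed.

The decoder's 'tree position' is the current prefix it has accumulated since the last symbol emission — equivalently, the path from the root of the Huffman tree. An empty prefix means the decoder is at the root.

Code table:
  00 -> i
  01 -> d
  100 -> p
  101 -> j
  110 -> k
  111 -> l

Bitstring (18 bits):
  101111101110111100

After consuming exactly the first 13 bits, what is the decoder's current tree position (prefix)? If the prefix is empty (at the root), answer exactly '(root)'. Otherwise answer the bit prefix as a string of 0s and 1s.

Bit 0: prefix='1' (no match yet)
Bit 1: prefix='10' (no match yet)
Bit 2: prefix='101' -> emit 'j', reset
Bit 3: prefix='1' (no match yet)
Bit 4: prefix='11' (no match yet)
Bit 5: prefix='111' -> emit 'l', reset
Bit 6: prefix='1' (no match yet)
Bit 7: prefix='10' (no match yet)
Bit 8: prefix='101' -> emit 'j', reset
Bit 9: prefix='1' (no match yet)
Bit 10: prefix='11' (no match yet)
Bit 11: prefix='110' -> emit 'k', reset
Bit 12: prefix='1' (no match yet)

Answer: 1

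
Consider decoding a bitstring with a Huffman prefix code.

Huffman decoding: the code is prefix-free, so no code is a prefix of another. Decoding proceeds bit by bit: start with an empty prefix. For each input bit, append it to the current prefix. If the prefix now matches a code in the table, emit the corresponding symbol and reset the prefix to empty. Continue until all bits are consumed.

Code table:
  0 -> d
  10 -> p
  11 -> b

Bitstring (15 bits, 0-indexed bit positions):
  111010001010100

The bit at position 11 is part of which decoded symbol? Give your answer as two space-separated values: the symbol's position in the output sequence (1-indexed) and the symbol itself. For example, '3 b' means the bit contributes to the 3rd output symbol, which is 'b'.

Bit 0: prefix='1' (no match yet)
Bit 1: prefix='11' -> emit 'b', reset
Bit 2: prefix='1' (no match yet)
Bit 3: prefix='10' -> emit 'p', reset
Bit 4: prefix='1' (no match yet)
Bit 5: prefix='10' -> emit 'p', reset
Bit 6: prefix='0' -> emit 'd', reset
Bit 7: prefix='0' -> emit 'd', reset
Bit 8: prefix='1' (no match yet)
Bit 9: prefix='10' -> emit 'p', reset
Bit 10: prefix='1' (no match yet)
Bit 11: prefix='10' -> emit 'p', reset
Bit 12: prefix='1' (no match yet)
Bit 13: prefix='10' -> emit 'p', reset
Bit 14: prefix='0' -> emit 'd', reset

Answer: 7 p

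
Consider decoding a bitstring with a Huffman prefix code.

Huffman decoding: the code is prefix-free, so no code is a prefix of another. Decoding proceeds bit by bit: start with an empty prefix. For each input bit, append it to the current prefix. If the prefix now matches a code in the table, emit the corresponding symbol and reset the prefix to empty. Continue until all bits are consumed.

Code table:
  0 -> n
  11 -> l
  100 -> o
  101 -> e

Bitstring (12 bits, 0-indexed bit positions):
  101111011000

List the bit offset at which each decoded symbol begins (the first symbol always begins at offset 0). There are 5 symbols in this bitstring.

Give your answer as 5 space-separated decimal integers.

Bit 0: prefix='1' (no match yet)
Bit 1: prefix='10' (no match yet)
Bit 2: prefix='101' -> emit 'e', reset
Bit 3: prefix='1' (no match yet)
Bit 4: prefix='11' -> emit 'l', reset
Bit 5: prefix='1' (no match yet)
Bit 6: prefix='10' (no match yet)
Bit 7: prefix='101' -> emit 'e', reset
Bit 8: prefix='1' (no match yet)
Bit 9: prefix='10' (no match yet)
Bit 10: prefix='100' -> emit 'o', reset
Bit 11: prefix='0' -> emit 'n', reset

Answer: 0 3 5 8 11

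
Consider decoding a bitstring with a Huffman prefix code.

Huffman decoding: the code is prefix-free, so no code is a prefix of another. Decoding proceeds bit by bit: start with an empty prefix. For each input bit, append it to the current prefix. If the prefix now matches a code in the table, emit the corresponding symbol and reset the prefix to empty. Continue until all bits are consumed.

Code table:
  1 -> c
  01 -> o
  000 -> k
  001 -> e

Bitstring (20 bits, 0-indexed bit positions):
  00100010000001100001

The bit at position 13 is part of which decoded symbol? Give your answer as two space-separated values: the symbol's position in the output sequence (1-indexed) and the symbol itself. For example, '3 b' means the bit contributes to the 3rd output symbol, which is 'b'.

Bit 0: prefix='0' (no match yet)
Bit 1: prefix='00' (no match yet)
Bit 2: prefix='001' -> emit 'e', reset
Bit 3: prefix='0' (no match yet)
Bit 4: prefix='00' (no match yet)
Bit 5: prefix='000' -> emit 'k', reset
Bit 6: prefix='1' -> emit 'c', reset
Bit 7: prefix='0' (no match yet)
Bit 8: prefix='00' (no match yet)
Bit 9: prefix='000' -> emit 'k', reset
Bit 10: prefix='0' (no match yet)
Bit 11: prefix='00' (no match yet)
Bit 12: prefix='000' -> emit 'k', reset
Bit 13: prefix='1' -> emit 'c', reset
Bit 14: prefix='1' -> emit 'c', reset
Bit 15: prefix='0' (no match yet)
Bit 16: prefix='00' (no match yet)
Bit 17: prefix='000' -> emit 'k', reset

Answer: 6 c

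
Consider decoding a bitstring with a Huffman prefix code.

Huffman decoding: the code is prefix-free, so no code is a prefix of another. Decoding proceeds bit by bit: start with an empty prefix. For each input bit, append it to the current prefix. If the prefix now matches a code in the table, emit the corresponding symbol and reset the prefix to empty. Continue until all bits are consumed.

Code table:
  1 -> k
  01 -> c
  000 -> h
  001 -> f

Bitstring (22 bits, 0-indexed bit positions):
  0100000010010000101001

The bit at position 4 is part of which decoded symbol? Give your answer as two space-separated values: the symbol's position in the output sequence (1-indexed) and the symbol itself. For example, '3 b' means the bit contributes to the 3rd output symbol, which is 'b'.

Bit 0: prefix='0' (no match yet)
Bit 1: prefix='01' -> emit 'c', reset
Bit 2: prefix='0' (no match yet)
Bit 3: prefix='00' (no match yet)
Bit 4: prefix='000' -> emit 'h', reset
Bit 5: prefix='0' (no match yet)
Bit 6: prefix='00' (no match yet)
Bit 7: prefix='000' -> emit 'h', reset
Bit 8: prefix='1' -> emit 'k', reset

Answer: 2 h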